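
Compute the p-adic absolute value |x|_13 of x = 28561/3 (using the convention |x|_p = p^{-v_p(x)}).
|28561/3|_13 = 1/28561

Step 1 — compute v_13(x) by factoring powers of 13 out of the numerator and denominator: v_13(28561/3) = 4. Step 2 — apply |x|_p = p^{-v_p(x)} = 13^{-4} = 1/28561.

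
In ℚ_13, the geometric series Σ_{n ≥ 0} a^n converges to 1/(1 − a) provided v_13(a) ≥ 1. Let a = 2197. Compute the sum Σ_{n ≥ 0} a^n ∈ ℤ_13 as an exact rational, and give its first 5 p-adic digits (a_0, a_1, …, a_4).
Σ a^n = 1/(1 − a) = -1/2196;  first 5 digits = (1, 0, 0, 1, 0)

v_13(a) = 3 ≥ 1, so the series converges in ℤ_13 to 1/(1 − a) = 1/(1 − 2197) = -1/2196. Expand this rational in ℤ_13: compute digits iteratively via d_i = x_i mod 13, x_{i+1} = (x_i − d_i)/13. The first 5 digits are (1, 0, 0, 1, 0).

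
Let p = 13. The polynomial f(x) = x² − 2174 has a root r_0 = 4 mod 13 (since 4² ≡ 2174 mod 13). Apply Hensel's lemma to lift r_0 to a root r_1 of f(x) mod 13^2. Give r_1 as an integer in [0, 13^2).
r_1 = 147 (mod 169)

Hensel's recurrence: r_{i+1} = r_i − f(r_i)·(f′(r_i))^{-1} mod 13^{i+2}, with f′(x) = 2x. Iterate:
  r_0 = 4 (mod 13)
  r_1 = 147 (mod 169)
Final: r_1 = 147, and one checks f(r_1) ≡ 0 mod 13^2.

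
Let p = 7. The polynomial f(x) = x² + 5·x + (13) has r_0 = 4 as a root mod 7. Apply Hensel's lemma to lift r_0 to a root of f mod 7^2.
r_1 = 4 (mod 49)

Hensel: r_{i+1} = r_i − f(r_i)·(f′(r_i))^{-1} mod 7^{i+2}, f′(x) = 2x + 5. Iterate:
  r_0 = 4 (mod 7)
  r_1 = 4 (mod 49)
Final: r = 4 satisfies f(r) ≡ 0 mod 7^2.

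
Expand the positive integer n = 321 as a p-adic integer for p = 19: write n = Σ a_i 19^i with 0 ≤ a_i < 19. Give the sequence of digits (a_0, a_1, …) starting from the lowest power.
(a_0, a_1, …) = (17, 16)

Repeated division by 19 gives the digits low-to-high: 321 = 17 + 16·19^1. Digit sequence: (17, 16).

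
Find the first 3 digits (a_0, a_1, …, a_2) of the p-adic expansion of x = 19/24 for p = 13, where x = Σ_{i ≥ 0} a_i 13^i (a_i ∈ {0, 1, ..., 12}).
(a_0, …, a_2) = (10, 2, 9)

v_13(19/24) = 0 (numerator and denominator both coprime to 13), so x ∈ ℤ_13^×. Compute digits iteratively via a_i = x_i mod 13, x_{i+1} = (x_i − a_i)/13, with x_0 = x:
  x_0 = 19/24;  a_0 = 10;  x_1 = (x_0 − 10)/13 = -17/24
  x_1 = -17/24;  a_1 = 2;  x_2 = (x_1 − 2)/13 = -5/24
  x_2 = -5/24;  a_2 = 9;  x_3 = (x_2 − 9)/13 = -17/24
Digits: (10, 2, 9).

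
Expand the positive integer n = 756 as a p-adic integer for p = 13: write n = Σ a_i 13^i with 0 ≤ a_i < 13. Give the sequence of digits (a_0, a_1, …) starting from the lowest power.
(a_0, a_1, …) = (2, 6, 4)

Repeated division by 13 gives the digits low-to-high: 756 = 2 + 6·13^1 + 4·13^2. Digit sequence: (2, 6, 4).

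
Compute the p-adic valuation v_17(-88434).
v_17(-88434) = 3

v_17(n) is the largest exponent k such that 17^k divides n. Factor out: -88434 = -17^3 · 18. (Sign doesn't affect v_p.) So v_17(-88434) = 3.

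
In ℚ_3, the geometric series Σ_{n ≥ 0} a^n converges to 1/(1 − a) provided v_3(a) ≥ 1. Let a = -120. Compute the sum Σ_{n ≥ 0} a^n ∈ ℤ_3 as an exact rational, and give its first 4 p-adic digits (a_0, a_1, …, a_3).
Σ a^n = 1/(1 − a) = 1/121;  first 4 digits = (1, 2, 2, 2)

v_3(a) = 1 ≥ 1, so the series converges in ℤ_3 to 1/(1 − a) = 1/(1 − (-120)) = 1/121. Expand this rational in ℤ_3: compute digits iteratively via d_i = x_i mod 3, x_{i+1} = (x_i − d_i)/3. The first 4 digits are (1, 2, 2, 2).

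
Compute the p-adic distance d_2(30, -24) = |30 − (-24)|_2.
d_2(30, -24) = 1/2

Step 1 — x − y = 30 − (-24) = 54. Step 2 — v_2(54) = 1 (factor: 54 = (2^1 · 27); the sign does not affect v_p). Step 3 — |x − y|_2 = 2^{-1} = 1/2.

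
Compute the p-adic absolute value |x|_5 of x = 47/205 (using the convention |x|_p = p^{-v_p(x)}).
|47/205|_5 = 5

Step 1 — compute v_5(x) by factoring powers of 5 out of the numerator and denominator: v_5(47/205) = -1. Step 2 — apply |x|_p = p^{-v_p(x)} = 5^{1} = 5.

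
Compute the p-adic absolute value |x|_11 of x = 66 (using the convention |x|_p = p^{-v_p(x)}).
|66|_11 = 1/11

Step 1 — compute v_11(x) by factoring powers of 11 out of the numerator and denominator: v_11(66) = 1. Step 2 — apply |x|_p = p^{-v_p(x)} = 11^{-1} = 1/11.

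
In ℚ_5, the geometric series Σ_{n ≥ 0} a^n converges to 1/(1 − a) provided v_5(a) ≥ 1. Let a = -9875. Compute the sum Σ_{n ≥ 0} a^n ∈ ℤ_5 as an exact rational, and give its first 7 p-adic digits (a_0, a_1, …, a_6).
Σ a^n = 1/(1 − a) = 1/9876;  first 7 digits = (1, 0, 0, 1, 4, 1, 0)

v_5(a) = 3 ≥ 1, so the series converges in ℤ_5 to 1/(1 − a) = 1/(1 − (-9875)) = 1/9876. Expand this rational in ℤ_5: compute digits iteratively via d_i = x_i mod 5, x_{i+1} = (x_i − d_i)/5. The first 7 digits are (1, 0, 0, 1, 4, 1, 0).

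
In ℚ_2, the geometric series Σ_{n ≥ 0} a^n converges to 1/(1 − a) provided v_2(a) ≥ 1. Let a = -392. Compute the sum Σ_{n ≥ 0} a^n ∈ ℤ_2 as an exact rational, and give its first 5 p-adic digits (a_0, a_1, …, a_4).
Σ a^n = 1/(1 − a) = 1/393;  first 5 digits = (1, 0, 0, 1, 1)

v_2(a) = 3 ≥ 1, so the series converges in ℤ_2 to 1/(1 − a) = 1/(1 − (-392)) = 1/393. Expand this rational in ℤ_2: compute digits iteratively via d_i = x_i mod 2, x_{i+1} = (x_i − d_i)/2. The first 5 digits are (1, 0, 0, 1, 1).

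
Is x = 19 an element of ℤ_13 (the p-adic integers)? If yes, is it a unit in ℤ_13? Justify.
x ∈ ℤ_13^× (unit); v_13(x) = 0

ℤ_13 = {x ∈ ℚ_13 : v_13(x) ≥ 0} and ℤ_13^× = {x ∈ ℤ_13 : v_13(x) = 0}. Here v_13(19) = v_13(num) − v_13(den) = 0; compare against these criteria.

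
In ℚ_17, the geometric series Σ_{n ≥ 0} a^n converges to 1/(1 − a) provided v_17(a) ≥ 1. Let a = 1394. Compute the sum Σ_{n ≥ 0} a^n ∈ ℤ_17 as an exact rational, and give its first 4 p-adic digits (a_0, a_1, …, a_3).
Σ a^n = 1/(1 − a) = -1/1393;  first 4 digits = (1, 14, 13, 11)

v_17(a) = 1 ≥ 1, so the series converges in ℤ_17 to 1/(1 − a) = 1/(1 − 1394) = -1/1393. Expand this rational in ℤ_17: compute digits iteratively via d_i = x_i mod 17, x_{i+1} = (x_i − d_i)/17. The first 4 digits are (1, 14, 13, 11).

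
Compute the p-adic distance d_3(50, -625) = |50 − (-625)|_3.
d_3(50, -625) = 1/27

Step 1 — x − y = 50 − (-625) = 675. Step 2 — v_3(675) = 3 (factor: 675 = (3^3 · 25); the sign does not affect v_p). Step 3 — |x − y|_3 = 3^{-3} = 1/27.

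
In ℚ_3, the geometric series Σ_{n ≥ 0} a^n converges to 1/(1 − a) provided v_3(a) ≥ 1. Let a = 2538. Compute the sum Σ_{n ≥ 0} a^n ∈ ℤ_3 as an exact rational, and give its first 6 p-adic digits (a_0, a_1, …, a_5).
Σ a^n = 1/(1 − a) = -1/2537;  first 6 digits = (1, 0, 0, 1, 1, 1)

v_3(a) = 3 ≥ 1, so the series converges in ℤ_3 to 1/(1 − a) = 1/(1 − 2538) = -1/2537. Expand this rational in ℤ_3: compute digits iteratively via d_i = x_i mod 3, x_{i+1} = (x_i − d_i)/3. The first 6 digits are (1, 0, 0, 1, 1, 1).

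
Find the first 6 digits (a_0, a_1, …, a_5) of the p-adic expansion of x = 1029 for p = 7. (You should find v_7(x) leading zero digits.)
(a_0, …, a_5) = (0, 0, 0, 3, 0, 0)

v_7(1029) = 3, so a_0 = ... = a_2 = 0. Factor out: x = 7^3 · u with u = 3 a unit in ℤ_7. Expand u iteratively via a_{v+i} = u_i mod 7, u_{i+1} = (u_i − a_{v+i})/7:
  u_0 = 3;  a_3 = 3;  u_1 = (u_0 − 3)/7 = 0
  u_1 = 0;  a_4 = 0;  u_2 = (u_1 − 0)/7 = 0
  u_2 = 0;  a_5 = 0;  u_3 = (u_2 − 0)/7 = 0
Digits: (0, 0, 0, 3, 0, 0).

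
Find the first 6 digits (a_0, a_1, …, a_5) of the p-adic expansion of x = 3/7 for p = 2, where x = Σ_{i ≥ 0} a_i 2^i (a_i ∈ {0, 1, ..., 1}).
(a_0, …, a_5) = (1, 0, 1, 0, 0, 1)

v_2(3/7) = 0 (numerator and denominator both coprime to 2), so x ∈ ℤ_2^×. Compute digits iteratively via a_i = x_i mod 2, x_{i+1} = (x_i − a_i)/2, with x_0 = x:
  x_0 = 3/7;  a_0 = 1;  x_1 = (x_0 − 1)/2 = -2/7
  x_1 = -2/7;  a_1 = 0;  x_2 = (x_1 − 0)/2 = -1/7
  x_2 = -1/7;  a_2 = 1;  x_3 = (x_2 − 1)/2 = -4/7
  x_3 = -4/7;  a_3 = 0;  x_4 = (x_3 − 0)/2 = -2/7
  x_4 = -2/7;  a_4 = 0;  x_5 = (x_4 − 0)/2 = -1/7
  x_5 = -1/7;  a_5 = 1;  x_6 = (x_5 − 1)/2 = -4/7
Digits: (1, 0, 1, 0, 0, 1).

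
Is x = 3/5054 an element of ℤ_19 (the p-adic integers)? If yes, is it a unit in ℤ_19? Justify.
x ∉ ℤ_19 (v_19(x) = -2 < 0)

ℤ_19 = {x ∈ ℚ_19 : v_19(x) ≥ 0} and ℤ_19^× = {x ∈ ℤ_19 : v_19(x) = 0}. Here v_19(3/5054) = v_19(num) − v_19(den) = -2; compare against these criteria.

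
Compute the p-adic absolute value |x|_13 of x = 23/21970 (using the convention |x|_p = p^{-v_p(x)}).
|23/21970|_13 = 2197

Step 1 — compute v_13(x) by factoring powers of 13 out of the numerator and denominator: v_13(23/21970) = -3. Step 2 — apply |x|_p = p^{-v_p(x)} = 13^{3} = 2197.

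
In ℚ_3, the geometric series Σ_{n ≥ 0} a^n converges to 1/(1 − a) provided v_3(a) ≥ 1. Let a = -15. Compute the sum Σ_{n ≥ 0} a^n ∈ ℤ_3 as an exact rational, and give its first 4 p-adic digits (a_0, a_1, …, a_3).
Σ a^n = 1/(1 − a) = 1/16;  first 4 digits = (1, 1, 2, 2)

v_3(a) = 1 ≥ 1, so the series converges in ℤ_3 to 1/(1 − a) = 1/(1 − (-15)) = 1/16. Expand this rational in ℤ_3: compute digits iteratively via d_i = x_i mod 3, x_{i+1} = (x_i − d_i)/3. The first 4 digits are (1, 1, 2, 2).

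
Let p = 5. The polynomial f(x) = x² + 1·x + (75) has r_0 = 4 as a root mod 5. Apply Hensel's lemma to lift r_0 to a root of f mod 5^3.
r_2 = 74 (mod 125)

Hensel: r_{i+1} = r_i − f(r_i)·(f′(r_i))^{-1} mod 5^{i+2}, f′(x) = 2x + 1. Iterate:
  r_0 = 4 (mod 5)
  r_1 = 24 (mod 25)
  r_2 = 74 (mod 125)
Final: r = 74 satisfies f(r) ≡ 0 mod 5^3.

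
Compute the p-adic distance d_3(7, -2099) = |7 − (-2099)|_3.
d_3(7, -2099) = 1/81

Step 1 — x − y = 7 − (-2099) = 2106. Step 2 — v_3(2106) = 4 (factor: 2106 = (3^4 · 26); the sign does not affect v_p). Step 3 — |x − y|_3 = 3^{-4} = 1/81.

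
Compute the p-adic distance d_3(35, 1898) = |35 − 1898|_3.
d_3(35, 1898) = 1/81

Step 1 — x − y = 35 − 1898 = -1863. Step 2 — v_3(-1863) = 4 (factor: -1863 = −(3^4 · 23); the sign does not affect v_p). Step 3 — |x − y|_3 = 3^{-4} = 1/81.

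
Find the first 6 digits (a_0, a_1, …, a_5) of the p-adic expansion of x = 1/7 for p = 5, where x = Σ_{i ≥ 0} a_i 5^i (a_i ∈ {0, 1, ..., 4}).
(a_0, …, a_5) = (3, 3, 0, 2, 1, 4)

v_5(1/7) = 0 (numerator and denominator both coprime to 5), so x ∈ ℤ_5^×. Compute digits iteratively via a_i = x_i mod 5, x_{i+1} = (x_i − a_i)/5, with x_0 = x:
  x_0 = 1/7;  a_0 = 3;  x_1 = (x_0 − 3)/5 = -4/7
  x_1 = -4/7;  a_1 = 3;  x_2 = (x_1 − 3)/5 = -5/7
  x_2 = -5/7;  a_2 = 0;  x_3 = (x_2 − 0)/5 = -1/7
  x_3 = -1/7;  a_3 = 2;  x_4 = (x_3 − 2)/5 = -3/7
  x_4 = -3/7;  a_4 = 1;  x_5 = (x_4 − 1)/5 = -2/7
  x_5 = -2/7;  a_5 = 4;  x_6 = (x_5 − 4)/5 = -6/7
Digits: (3, 3, 0, 2, 1, 4).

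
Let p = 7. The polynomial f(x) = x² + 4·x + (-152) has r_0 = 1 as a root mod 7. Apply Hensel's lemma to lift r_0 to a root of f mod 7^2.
r_1 = 1 (mod 49)

Hensel: r_{i+1} = r_i − f(r_i)·(f′(r_i))^{-1} mod 7^{i+2}, f′(x) = 2x + 4. Iterate:
  r_0 = 1 (mod 7)
  r_1 = 1 (mod 49)
Final: r = 1 satisfies f(r) ≡ 0 mod 7^2.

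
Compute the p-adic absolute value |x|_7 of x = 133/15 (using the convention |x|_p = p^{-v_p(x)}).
|133/15|_7 = 1/7

Step 1 — compute v_7(x) by factoring powers of 7 out of the numerator and denominator: v_7(133/15) = 1. Step 2 — apply |x|_p = p^{-v_p(x)} = 7^{-1} = 1/7.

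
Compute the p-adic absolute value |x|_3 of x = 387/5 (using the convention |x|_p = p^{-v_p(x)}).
|387/5|_3 = 1/9

Step 1 — compute v_3(x) by factoring powers of 3 out of the numerator and denominator: v_3(387/5) = 2. Step 2 — apply |x|_p = p^{-v_p(x)} = 3^{-2} = 1/9.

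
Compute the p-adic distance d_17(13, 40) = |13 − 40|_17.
d_17(13, 40) = 1

Step 1 — x − y = 13 − 40 = -27. Step 2 — v_17(-27) = 0 (factor: -27 = −(17^0 · 27); the sign does not affect v_p). Step 3 — |x − y|_17 = 17^{0} = 1.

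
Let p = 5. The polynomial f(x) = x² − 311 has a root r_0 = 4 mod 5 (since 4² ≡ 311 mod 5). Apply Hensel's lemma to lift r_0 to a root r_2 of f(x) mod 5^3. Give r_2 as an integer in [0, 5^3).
r_2 = 44 (mod 125)

Hensel's recurrence: r_{i+1} = r_i − f(r_i)·(f′(r_i))^{-1} mod 5^{i+2}, with f′(x) = 2x. Iterate:
  r_0 = 4 (mod 5)
  r_1 = 19 (mod 25)
  r_2 = 44 (mod 125)
Final: r_2 = 44, and one checks f(r_2) ≡ 0 mod 5^3.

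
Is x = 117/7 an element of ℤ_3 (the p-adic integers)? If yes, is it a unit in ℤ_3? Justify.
x ∈ ℤ_3 but not a unit; v_3(x) = 2 > 0

ℤ_3 = {x ∈ ℚ_3 : v_3(x) ≥ 0} and ℤ_3^× = {x ∈ ℤ_3 : v_3(x) = 0}. Here v_3(117/7) = v_3(num) − v_3(den) = 2; compare against these criteria.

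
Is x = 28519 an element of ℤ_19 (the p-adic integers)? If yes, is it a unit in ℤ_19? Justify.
x ∈ ℤ_19 but not a unit; v_19(x) = 2 > 0

ℤ_19 = {x ∈ ℚ_19 : v_19(x) ≥ 0} and ℤ_19^× = {x ∈ ℤ_19 : v_19(x) = 0}. Here v_19(28519) = v_19(num) − v_19(den) = 2; compare against these criteria.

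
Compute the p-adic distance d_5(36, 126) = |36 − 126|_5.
d_5(36, 126) = 1/5

Step 1 — x − y = 36 − 126 = -90. Step 2 — v_5(-90) = 1 (factor: -90 = −(5^1 · 18); the sign does not affect v_p). Step 3 — |x − y|_5 = 5^{-1} = 1/5.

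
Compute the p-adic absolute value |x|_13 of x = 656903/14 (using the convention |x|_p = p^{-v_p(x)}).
|656903/14|_13 = 1/28561

Step 1 — compute v_13(x) by factoring powers of 13 out of the numerator and denominator: v_13(656903/14) = 4. Step 2 — apply |x|_p = p^{-v_p(x)} = 13^{-4} = 1/28561.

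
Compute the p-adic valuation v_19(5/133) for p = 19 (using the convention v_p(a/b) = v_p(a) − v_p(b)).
v_19(5/133) = -1

Factor powers of 19 from the numerator and denominator of the reduced fraction: 5 = 19^0 · 5 and 133 = 19^1 · 7. Apply v_p(a/b) = v_p(a) − v_p(b): v_19(5/133) = 0 − 1 = -1.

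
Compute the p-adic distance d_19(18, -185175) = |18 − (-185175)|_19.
d_19(18, -185175) = 1/6859

Step 1 — x − y = 18 − (-185175) = 185193. Step 2 — v_19(185193) = 3 (factor: 185193 = (19^3 · 27); the sign does not affect v_p). Step 3 — |x − y|_19 = 19^{-3} = 1/6859.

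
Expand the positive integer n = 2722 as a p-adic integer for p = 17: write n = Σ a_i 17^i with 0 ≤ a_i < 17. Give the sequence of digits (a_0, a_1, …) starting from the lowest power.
(a_0, a_1, …) = (2, 7, 9)

Repeated division by 17 gives the digits low-to-high: 2722 = 2 + 7·17^1 + 9·17^2. Digit sequence: (2, 7, 9).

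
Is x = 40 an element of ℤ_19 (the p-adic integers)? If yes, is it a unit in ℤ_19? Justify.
x ∈ ℤ_19^× (unit); v_19(x) = 0

ℤ_19 = {x ∈ ℚ_19 : v_19(x) ≥ 0} and ℤ_19^× = {x ∈ ℤ_19 : v_19(x) = 0}. Here v_19(40) = v_19(num) − v_19(den) = 0; compare against these criteria.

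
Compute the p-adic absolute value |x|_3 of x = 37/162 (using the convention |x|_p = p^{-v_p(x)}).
|37/162|_3 = 81

Step 1 — compute v_3(x) by factoring powers of 3 out of the numerator and denominator: v_3(37/162) = -4. Step 2 — apply |x|_p = p^{-v_p(x)} = 3^{4} = 81.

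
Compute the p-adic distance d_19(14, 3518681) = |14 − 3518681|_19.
d_19(14, 3518681) = 1/130321

Step 1 — x − y = 14 − 3518681 = -3518667. Step 2 — v_19(-3518667) = 4 (factor: -3518667 = −(19^4 · 27); the sign does not affect v_p). Step 3 — |x − y|_19 = 19^{-4} = 1/130321.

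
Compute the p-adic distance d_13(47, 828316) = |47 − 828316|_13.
d_13(47, 828316) = 1/28561

Step 1 — x − y = 47 − 828316 = -828269. Step 2 — v_13(-828269) = 4 (factor: -828269 = −(13^4 · 29); the sign does not affect v_p). Step 3 — |x − y|_13 = 13^{-4} = 1/28561.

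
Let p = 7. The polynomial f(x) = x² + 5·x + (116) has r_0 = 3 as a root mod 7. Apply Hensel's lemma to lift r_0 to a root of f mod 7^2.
r_1 = 17 (mod 49)

Hensel: r_{i+1} = r_i − f(r_i)·(f′(r_i))^{-1} mod 7^{i+2}, f′(x) = 2x + 5. Iterate:
  r_0 = 3 (mod 7)
  r_1 = 17 (mod 49)
Final: r = 17 satisfies f(r) ≡ 0 mod 7^2.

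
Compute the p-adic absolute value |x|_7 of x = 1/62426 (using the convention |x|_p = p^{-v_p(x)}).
|1/62426|_7 = 2401

Step 1 — compute v_7(x) by factoring powers of 7 out of the numerator and denominator: v_7(1/62426) = -4. Step 2 — apply |x|_p = p^{-v_p(x)} = 7^{4} = 2401.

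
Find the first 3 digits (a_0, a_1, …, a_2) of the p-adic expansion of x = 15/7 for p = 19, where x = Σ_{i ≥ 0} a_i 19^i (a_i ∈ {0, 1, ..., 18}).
(a_0, …, a_2) = (13, 13, 2)

v_19(15/7) = 0 (numerator and denominator both coprime to 19), so x ∈ ℤ_19^×. Compute digits iteratively via a_i = x_i mod 19, x_{i+1} = (x_i − a_i)/19, with x_0 = x:
  x_0 = 15/7;  a_0 = 13;  x_1 = (x_0 − 13)/19 = -4/7
  x_1 = -4/7;  a_1 = 13;  x_2 = (x_1 − 13)/19 = -5/7
  x_2 = -5/7;  a_2 = 2;  x_3 = (x_2 − 2)/19 = -1/7
Digits: (13, 13, 2).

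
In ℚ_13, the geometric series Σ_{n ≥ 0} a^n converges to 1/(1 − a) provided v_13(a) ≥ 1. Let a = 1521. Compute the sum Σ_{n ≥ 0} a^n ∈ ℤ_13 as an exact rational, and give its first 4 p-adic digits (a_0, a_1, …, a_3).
Σ a^n = 1/(1 − a) = -1/1520;  first 4 digits = (1, 0, 9, 0)

v_13(a) = 2 ≥ 1, so the series converges in ℤ_13 to 1/(1 − a) = 1/(1 − 1521) = -1/1520. Expand this rational in ℤ_13: compute digits iteratively via d_i = x_i mod 13, x_{i+1} = (x_i − d_i)/13. The first 4 digits are (1, 0, 9, 0).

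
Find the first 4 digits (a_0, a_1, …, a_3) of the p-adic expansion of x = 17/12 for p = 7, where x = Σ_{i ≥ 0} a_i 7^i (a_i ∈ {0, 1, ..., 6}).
(a_0, …, a_3) = (2, 4, 0, 4)

v_7(17/12) = 0 (numerator and denominator both coprime to 7), so x ∈ ℤ_7^×. Compute digits iteratively via a_i = x_i mod 7, x_{i+1} = (x_i − a_i)/7, with x_0 = x:
  x_0 = 17/12;  a_0 = 2;  x_1 = (x_0 − 2)/7 = -1/12
  x_1 = -1/12;  a_1 = 4;  x_2 = (x_1 − 4)/7 = -7/12
  x_2 = -7/12;  a_2 = 0;  x_3 = (x_2 − 0)/7 = -1/12
  x_3 = -1/12;  a_3 = 4;  x_4 = (x_3 − 4)/7 = -7/12
Digits: (2, 4, 0, 4).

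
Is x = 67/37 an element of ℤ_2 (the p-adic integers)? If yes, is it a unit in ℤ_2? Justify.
x ∈ ℤ_2^× (unit); v_2(x) = 0

ℤ_2 = {x ∈ ℚ_2 : v_2(x) ≥ 0} and ℤ_2^× = {x ∈ ℤ_2 : v_2(x) = 0}. Here v_2(67/37) = v_2(num) − v_2(den) = 0; compare against these criteria.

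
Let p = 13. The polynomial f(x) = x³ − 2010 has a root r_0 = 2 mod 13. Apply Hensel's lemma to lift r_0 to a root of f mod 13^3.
r_2 = 197 (mod 2197)

Hensel: r_{i+1} = r_i − f(r_i)/f′(r_i) mod 13^{i+2}, where f′(x) = 3x². Iterate:
  r_0 = 2 (mod 13)
  r_1 = 28 (mod 169)
  r_2 = 197 (mod 2197)
Final: r = 197 with f(r) ≡ 0 mod 13^3.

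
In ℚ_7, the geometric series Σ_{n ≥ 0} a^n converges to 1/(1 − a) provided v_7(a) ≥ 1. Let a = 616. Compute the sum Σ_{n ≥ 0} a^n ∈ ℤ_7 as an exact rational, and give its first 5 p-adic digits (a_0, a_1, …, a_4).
Σ a^n = 1/(1 − a) = -1/615;  first 5 digits = (1, 4, 0, 3, 5)

v_7(a) = 1 ≥ 1, so the series converges in ℤ_7 to 1/(1 − a) = 1/(1 − 616) = -1/615. Expand this rational in ℤ_7: compute digits iteratively via d_i = x_i mod 7, x_{i+1} = (x_i − d_i)/7. The first 5 digits are (1, 4, 0, 3, 5).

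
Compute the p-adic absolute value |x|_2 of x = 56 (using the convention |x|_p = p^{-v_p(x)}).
|56|_2 = 1/8

Step 1 — compute v_2(x) by factoring powers of 2 out of the numerator and denominator: v_2(56) = 3. Step 2 — apply |x|_p = p^{-v_p(x)} = 2^{-3} = 1/8.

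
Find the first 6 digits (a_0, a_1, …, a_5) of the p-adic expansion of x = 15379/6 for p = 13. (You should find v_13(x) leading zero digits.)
(a_0, …, a_5) = (0, 0, 0, 12, 10, 10)

v_13(15379/6) = 3, so a_0 = ... = a_2 = 0. Factor out: x = 13^3 · u with u = 7/6 a unit in ℤ_13. Expand u iteratively via a_{v+i} = u_i mod 13, u_{i+1} = (u_i − a_{v+i})/13:
  u_0 = 7/6;  a_3 = 12;  u_1 = (u_0 − 12)/13 = -5/6
  u_1 = -5/6;  a_4 = 10;  u_2 = (u_1 − 10)/13 = -5/6
  u_2 = -5/6;  a_5 = 10;  u_3 = (u_2 − 10)/13 = -5/6
Digits: (0, 0, 0, 12, 10, 10).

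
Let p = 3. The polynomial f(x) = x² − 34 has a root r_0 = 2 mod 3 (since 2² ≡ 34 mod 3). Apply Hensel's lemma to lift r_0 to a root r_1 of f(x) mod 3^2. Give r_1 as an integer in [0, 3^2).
r_1 = 5 (mod 9)

Hensel's recurrence: r_{i+1} = r_i − f(r_i)·(f′(r_i))^{-1} mod 3^{i+2}, with f′(x) = 2x. Iterate:
  r_0 = 2 (mod 3)
  r_1 = 5 (mod 9)
Final: r_1 = 5, and one checks f(r_1) ≡ 0 mod 3^2.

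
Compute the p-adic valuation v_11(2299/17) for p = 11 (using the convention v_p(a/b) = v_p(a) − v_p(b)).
v_11(2299/17) = 2

Factor powers of 11 from the numerator and denominator of the reduced fraction: 2299 = 11^2 · 19 and 17 = 11^0 · 17. Apply v_p(a/b) = v_p(a) − v_p(b): v_11(2299/17) = 2 − 0 = 2.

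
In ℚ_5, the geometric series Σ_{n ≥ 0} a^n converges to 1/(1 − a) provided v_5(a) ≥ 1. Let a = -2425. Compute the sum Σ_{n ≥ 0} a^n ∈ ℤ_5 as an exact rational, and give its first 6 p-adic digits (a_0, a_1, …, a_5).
Σ a^n = 1/(1 − a) = 1/2426;  first 6 digits = (1, 0, 3, 0, 0, 1)

v_5(a) = 2 ≥ 1, so the series converges in ℤ_5 to 1/(1 − a) = 1/(1 − (-2425)) = 1/2426. Expand this rational in ℤ_5: compute digits iteratively via d_i = x_i mod 5, x_{i+1} = (x_i − d_i)/5. The first 6 digits are (1, 0, 3, 0, 0, 1).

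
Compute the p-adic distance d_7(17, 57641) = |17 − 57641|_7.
d_7(17, 57641) = 1/2401

Step 1 — x − y = 17 − 57641 = -57624. Step 2 — v_7(-57624) = 4 (factor: -57624 = −(7^4 · 24); the sign does not affect v_p). Step 3 — |x − y|_7 = 7^{-4} = 1/2401.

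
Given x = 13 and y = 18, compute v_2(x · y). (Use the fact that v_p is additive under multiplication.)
v_2(234) = 1

v_p(x) = 0 (factor: 13 = 2^0 · 13); v_p(y) = 1 (factor: 18 = 2^1 · 9). Additivity: v_p(xy) = v_p(x) + v_p(y) = 0 + 1 = 1. (Direct check: xy = 234 = 2^1 · (117).)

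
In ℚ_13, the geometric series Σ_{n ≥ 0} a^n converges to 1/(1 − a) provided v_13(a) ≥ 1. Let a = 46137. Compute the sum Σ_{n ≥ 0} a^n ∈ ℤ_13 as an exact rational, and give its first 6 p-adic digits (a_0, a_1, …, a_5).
Σ a^n = 1/(1 − a) = -1/46136;  first 6 digits = (1, 0, 0, 8, 1, 0)

v_13(a) = 3 ≥ 1, so the series converges in ℤ_13 to 1/(1 − a) = 1/(1 − 46137) = -1/46136. Expand this rational in ℤ_13: compute digits iteratively via d_i = x_i mod 13, x_{i+1} = (x_i − d_i)/13. The first 6 digits are (1, 0, 0, 8, 1, 0).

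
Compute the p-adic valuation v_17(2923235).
v_17(2923235) = 4

v_17(n) is the largest exponent k such that 17^k divides n. Factor out: 2923235 = 17^4 · 35. (Sign doesn't affect v_p.) So v_17(2923235) = 4.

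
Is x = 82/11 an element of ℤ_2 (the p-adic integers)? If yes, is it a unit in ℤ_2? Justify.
x ∈ ℤ_2 but not a unit; v_2(x) = 1 > 0

ℤ_2 = {x ∈ ℚ_2 : v_2(x) ≥ 0} and ℤ_2^× = {x ∈ ℤ_2 : v_2(x) = 0}. Here v_2(82/11) = v_2(num) − v_2(den) = 1; compare against these criteria.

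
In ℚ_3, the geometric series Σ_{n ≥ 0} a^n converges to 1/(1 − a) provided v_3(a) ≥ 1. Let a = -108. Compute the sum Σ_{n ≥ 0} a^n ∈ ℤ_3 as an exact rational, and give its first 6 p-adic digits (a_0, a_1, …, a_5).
Σ a^n = 1/(1 − a) = 1/109;  first 6 digits = (1, 0, 0, 2, 1, 2)

v_3(a) = 3 ≥ 1, so the series converges in ℤ_3 to 1/(1 − a) = 1/(1 − (-108)) = 1/109. Expand this rational in ℤ_3: compute digits iteratively via d_i = x_i mod 3, x_{i+1} = (x_i − d_i)/3. The first 6 digits are (1, 0, 0, 2, 1, 2).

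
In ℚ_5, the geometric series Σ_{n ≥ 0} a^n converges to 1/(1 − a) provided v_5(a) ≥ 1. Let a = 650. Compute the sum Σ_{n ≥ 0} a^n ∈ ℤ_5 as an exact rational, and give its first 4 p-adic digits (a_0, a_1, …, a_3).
Σ a^n = 1/(1 − a) = -1/649;  first 4 digits = (1, 0, 1, 0)

v_5(a) = 2 ≥ 1, so the series converges in ℤ_5 to 1/(1 − a) = 1/(1 − 650) = -1/649. Expand this rational in ℤ_5: compute digits iteratively via d_i = x_i mod 5, x_{i+1} = (x_i − d_i)/5. The first 4 digits are (1, 0, 1, 0).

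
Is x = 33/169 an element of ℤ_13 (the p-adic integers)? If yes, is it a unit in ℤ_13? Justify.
x ∉ ℤ_13 (v_13(x) = -2 < 0)

ℤ_13 = {x ∈ ℚ_13 : v_13(x) ≥ 0} and ℤ_13^× = {x ∈ ℤ_13 : v_13(x) = 0}. Here v_13(33/169) = v_13(num) − v_13(den) = -2; compare against these criteria.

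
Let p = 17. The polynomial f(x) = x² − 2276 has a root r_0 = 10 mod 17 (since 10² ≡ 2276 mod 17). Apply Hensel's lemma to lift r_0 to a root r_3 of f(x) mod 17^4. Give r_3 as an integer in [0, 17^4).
r_3 = 65086 (mod 83521)

Hensel's recurrence: r_{i+1} = r_i − f(r_i)·(f′(r_i))^{-1} mod 17^{i+2}, with f′(x) = 2x. Iterate:
  r_0 = 10 (mod 17)
  r_1 = 61 (mod 289)
  r_2 = 1217 (mod 4913)
  r_3 = 65086 (mod 83521)
Final: r_3 = 65086, and one checks f(r_3) ≡ 0 mod 17^4.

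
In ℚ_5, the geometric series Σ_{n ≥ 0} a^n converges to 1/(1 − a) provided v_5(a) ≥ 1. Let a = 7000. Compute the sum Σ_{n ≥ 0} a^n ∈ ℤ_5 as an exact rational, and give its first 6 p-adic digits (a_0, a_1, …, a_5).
Σ a^n = 1/(1 − a) = -1/6999;  first 6 digits = (1, 0, 0, 1, 1, 2)

v_5(a) = 3 ≥ 1, so the series converges in ℤ_5 to 1/(1 − a) = 1/(1 − 7000) = -1/6999. Expand this rational in ℤ_5: compute digits iteratively via d_i = x_i mod 5, x_{i+1} = (x_i − d_i)/5. The first 6 digits are (1, 0, 0, 1, 1, 2).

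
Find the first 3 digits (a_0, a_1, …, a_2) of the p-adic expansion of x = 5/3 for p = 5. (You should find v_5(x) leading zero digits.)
(a_0, …, a_2) = (0, 2, 3)

v_5(5/3) = 1, so a_0 = ... = a_0 = 0. Factor out: x = 5^1 · u with u = 1/3 a unit in ℤ_5. Expand u iteratively via a_{v+i} = u_i mod 5, u_{i+1} = (u_i − a_{v+i})/5:
  u_0 = 1/3;  a_1 = 2;  u_1 = (u_0 − 2)/5 = -1/3
  u_1 = -1/3;  a_2 = 3;  u_2 = (u_1 − 3)/5 = -2/3
Digits: (0, 2, 3).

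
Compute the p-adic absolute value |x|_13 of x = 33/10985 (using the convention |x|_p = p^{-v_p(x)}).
|33/10985|_13 = 2197

Step 1 — compute v_13(x) by factoring powers of 13 out of the numerator and denominator: v_13(33/10985) = -3. Step 2 — apply |x|_p = p^{-v_p(x)} = 13^{3} = 2197.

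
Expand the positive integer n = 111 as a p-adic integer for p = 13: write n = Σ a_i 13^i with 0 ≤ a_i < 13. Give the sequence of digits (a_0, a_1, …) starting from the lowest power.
(a_0, a_1, …) = (7, 8)

Repeated division by 13 gives the digits low-to-high: 111 = 7 + 8·13^1. Digit sequence: (7, 8).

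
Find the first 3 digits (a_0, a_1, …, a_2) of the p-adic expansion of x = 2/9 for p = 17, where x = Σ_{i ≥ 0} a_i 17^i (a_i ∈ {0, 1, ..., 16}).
(a_0, …, a_2) = (4, 13, 3)

v_17(2/9) = 0 (numerator and denominator both coprime to 17), so x ∈ ℤ_17^×. Compute digits iteratively via a_i = x_i mod 17, x_{i+1} = (x_i − a_i)/17, with x_0 = x:
  x_0 = 2/9;  a_0 = 4;  x_1 = (x_0 − 4)/17 = -2/9
  x_1 = -2/9;  a_1 = 13;  x_2 = (x_1 − 13)/17 = -7/9
  x_2 = -7/9;  a_2 = 3;  x_3 = (x_2 − 3)/17 = -2/9
Digits: (4, 13, 3).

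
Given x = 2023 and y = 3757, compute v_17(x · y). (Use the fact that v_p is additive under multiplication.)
v_17(7600411) = 4

v_p(x) = 2 (factor: 2023 = 17^2 · 7); v_p(y) = 2 (factor: 3757 = 17^2 · 13). Additivity: v_p(xy) = v_p(x) + v_p(y) = 2 + 2 = 4. (Direct check: xy = 7600411 = 17^4 · (91).)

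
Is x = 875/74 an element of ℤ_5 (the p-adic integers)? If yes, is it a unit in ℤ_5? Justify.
x ∈ ℤ_5 but not a unit; v_5(x) = 3 > 0

ℤ_5 = {x ∈ ℚ_5 : v_5(x) ≥ 0} and ℤ_5^× = {x ∈ ℤ_5 : v_5(x) = 0}. Here v_5(875/74) = v_5(num) − v_5(den) = 3; compare against these criteria.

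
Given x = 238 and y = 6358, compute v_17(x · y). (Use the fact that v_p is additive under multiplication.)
v_17(1513204) = 3

v_p(x) = 1 (factor: 238 = 17^1 · 14); v_p(y) = 2 (factor: 6358 = 17^2 · 22). Additivity: v_p(xy) = v_p(x) + v_p(y) = 1 + 2 = 3. (Direct check: xy = 1513204 = 17^3 · (308).)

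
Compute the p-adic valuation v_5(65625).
v_5(65625) = 5

v_5(n) is the largest exponent k such that 5^k divides n. Factor out: 65625 = 5^5 · 21. (Sign doesn't affect v_p.) So v_5(65625) = 5.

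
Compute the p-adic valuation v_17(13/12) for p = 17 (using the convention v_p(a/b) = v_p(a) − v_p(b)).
v_17(13/12) = 0

Factor powers of 17 from the numerator and denominator of the reduced fraction: 13 = 17^0 · 13 and 12 = 17^0 · 12. Apply v_p(a/b) = v_p(a) − v_p(b): v_17(13/12) = 0 − 0 = 0.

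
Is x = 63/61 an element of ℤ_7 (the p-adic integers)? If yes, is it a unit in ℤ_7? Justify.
x ∈ ℤ_7 but not a unit; v_7(x) = 1 > 0

ℤ_7 = {x ∈ ℚ_7 : v_7(x) ≥ 0} and ℤ_7^× = {x ∈ ℤ_7 : v_7(x) = 0}. Here v_7(63/61) = v_7(num) − v_7(den) = 1; compare against these criteria.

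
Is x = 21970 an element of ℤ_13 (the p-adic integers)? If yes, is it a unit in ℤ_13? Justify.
x ∈ ℤ_13 but not a unit; v_13(x) = 3 > 0

ℤ_13 = {x ∈ ℚ_13 : v_13(x) ≥ 0} and ℤ_13^× = {x ∈ ℤ_13 : v_13(x) = 0}. Here v_13(21970) = v_13(num) − v_13(den) = 3; compare against these criteria.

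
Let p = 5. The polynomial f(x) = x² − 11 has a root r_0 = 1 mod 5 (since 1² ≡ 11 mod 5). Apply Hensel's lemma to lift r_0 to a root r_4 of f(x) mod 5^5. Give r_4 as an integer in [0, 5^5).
r_4 = 56 (mod 3125)

Hensel's recurrence: r_{i+1} = r_i − f(r_i)·(f′(r_i))^{-1} mod 5^{i+2}, with f′(x) = 2x. Iterate:
  r_0 = 1 (mod 5)
  r_1 = 6 (mod 25)
  r_2 = 56 (mod 125)
  r_3 = 56 (mod 625)
  r_4 = 56 (mod 3125)
Final: r_4 = 56, and one checks f(r_4) ≡ 0 mod 5^5.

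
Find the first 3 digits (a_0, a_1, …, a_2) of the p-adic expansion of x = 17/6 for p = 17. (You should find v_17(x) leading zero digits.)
(a_0, …, a_2) = (0, 3, 14)

v_17(17/6) = 1, so a_0 = ... = a_0 = 0. Factor out: x = 17^1 · u with u = 1/6 a unit in ℤ_17. Expand u iteratively via a_{v+i} = u_i mod 17, u_{i+1} = (u_i − a_{v+i})/17:
  u_0 = 1/6;  a_1 = 3;  u_1 = (u_0 − 3)/17 = -1/6
  u_1 = -1/6;  a_2 = 14;  u_2 = (u_1 − 14)/17 = -5/6
Digits: (0, 3, 14).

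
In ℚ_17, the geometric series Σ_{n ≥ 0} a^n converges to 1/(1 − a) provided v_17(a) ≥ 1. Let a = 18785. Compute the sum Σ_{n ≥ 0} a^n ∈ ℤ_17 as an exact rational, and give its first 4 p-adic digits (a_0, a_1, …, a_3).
Σ a^n = 1/(1 − a) = -1/18784;  first 4 digits = (1, 0, 14, 3)

v_17(a) = 2 ≥ 1, so the series converges in ℤ_17 to 1/(1 − a) = 1/(1 − 18785) = -1/18784. Expand this rational in ℤ_17: compute digits iteratively via d_i = x_i mod 17, x_{i+1} = (x_i − d_i)/17. The first 4 digits are (1, 0, 14, 3).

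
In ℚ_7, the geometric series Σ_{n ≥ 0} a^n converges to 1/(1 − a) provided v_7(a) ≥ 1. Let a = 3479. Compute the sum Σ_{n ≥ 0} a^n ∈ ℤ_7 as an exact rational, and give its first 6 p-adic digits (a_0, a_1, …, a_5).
Σ a^n = 1/(1 − a) = -1/3478;  first 6 digits = (1, 0, 1, 3, 2, 6)

v_7(a) = 2 ≥ 1, so the series converges in ℤ_7 to 1/(1 − a) = 1/(1 − 3479) = -1/3478. Expand this rational in ℤ_7: compute digits iteratively via d_i = x_i mod 7, x_{i+1} = (x_i − d_i)/7. The first 6 digits are (1, 0, 1, 3, 2, 6).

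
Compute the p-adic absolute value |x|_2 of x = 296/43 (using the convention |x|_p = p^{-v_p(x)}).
|296/43|_2 = 1/8

Step 1 — compute v_2(x) by factoring powers of 2 out of the numerator and denominator: v_2(296/43) = 3. Step 2 — apply |x|_p = p^{-v_p(x)} = 2^{-3} = 1/8.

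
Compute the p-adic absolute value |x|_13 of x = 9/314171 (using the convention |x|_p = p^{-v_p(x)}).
|9/314171|_13 = 28561

Step 1 — compute v_13(x) by factoring powers of 13 out of the numerator and denominator: v_13(9/314171) = -4. Step 2 — apply |x|_p = p^{-v_p(x)} = 13^{4} = 28561.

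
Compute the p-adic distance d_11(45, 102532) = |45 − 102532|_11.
d_11(45, 102532) = 1/14641

Step 1 — x − y = 45 − 102532 = -102487. Step 2 — v_11(-102487) = 4 (factor: -102487 = −(11^4 · 7); the sign does not affect v_p). Step 3 — |x − y|_11 = 11^{-4} = 1/14641.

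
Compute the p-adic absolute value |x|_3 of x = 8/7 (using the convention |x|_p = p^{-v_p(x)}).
|8/7|_3 = 1

Step 1 — compute v_3(x) by factoring powers of 3 out of the numerator and denominator: v_3(8/7) = 0. Step 2 — apply |x|_p = p^{-v_p(x)} = 3^{0} = 1.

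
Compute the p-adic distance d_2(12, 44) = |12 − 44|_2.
d_2(12, 44) = 1/32

Step 1 — x − y = 12 − 44 = -32. Step 2 — v_2(-32) = 5 (factor: -32 = −(2^5 · 1); the sign does not affect v_p). Step 3 — |x − y|_2 = 2^{-5} = 1/32.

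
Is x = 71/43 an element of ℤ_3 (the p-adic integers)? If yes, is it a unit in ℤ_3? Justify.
x ∈ ℤ_3^× (unit); v_3(x) = 0

ℤ_3 = {x ∈ ℚ_3 : v_3(x) ≥ 0} and ℤ_3^× = {x ∈ ℤ_3 : v_3(x) = 0}. Here v_3(71/43) = v_3(num) − v_3(den) = 0; compare against these criteria.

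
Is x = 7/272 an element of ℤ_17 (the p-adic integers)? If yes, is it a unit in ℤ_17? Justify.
x ∉ ℤ_17 (v_17(x) = -1 < 0)

ℤ_17 = {x ∈ ℚ_17 : v_17(x) ≥ 0} and ℤ_17^× = {x ∈ ℤ_17 : v_17(x) = 0}. Here v_17(7/272) = v_17(num) − v_17(den) = -1; compare against these criteria.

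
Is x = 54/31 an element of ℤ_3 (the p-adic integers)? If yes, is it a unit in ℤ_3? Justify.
x ∈ ℤ_3 but not a unit; v_3(x) = 3 > 0

ℤ_3 = {x ∈ ℚ_3 : v_3(x) ≥ 0} and ℤ_3^× = {x ∈ ℤ_3 : v_3(x) = 0}. Here v_3(54/31) = v_3(num) − v_3(den) = 3; compare against these criteria.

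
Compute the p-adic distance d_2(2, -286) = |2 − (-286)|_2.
d_2(2, -286) = 1/32

Step 1 — x − y = 2 − (-286) = 288. Step 2 — v_2(288) = 5 (factor: 288 = (2^5 · 9); the sign does not affect v_p). Step 3 — |x − y|_2 = 2^{-5} = 1/32.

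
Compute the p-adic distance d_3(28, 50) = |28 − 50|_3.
d_3(28, 50) = 1

Step 1 — x − y = 28 − 50 = -22. Step 2 — v_3(-22) = 0 (factor: -22 = −(3^0 · 22); the sign does not affect v_p). Step 3 — |x − y|_3 = 3^{0} = 1.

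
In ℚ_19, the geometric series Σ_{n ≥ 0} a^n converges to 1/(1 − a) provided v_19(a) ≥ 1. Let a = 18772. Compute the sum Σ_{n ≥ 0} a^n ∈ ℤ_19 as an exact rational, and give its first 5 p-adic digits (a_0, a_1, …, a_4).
Σ a^n = 1/(1 − a) = -1/18771;  first 5 digits = (1, 0, 14, 2, 6)

v_19(a) = 2 ≥ 1, so the series converges in ℤ_19 to 1/(1 − a) = 1/(1 − 18772) = -1/18771. Expand this rational in ℤ_19: compute digits iteratively via d_i = x_i mod 19, x_{i+1} = (x_i − d_i)/19. The first 5 digits are (1, 0, 14, 2, 6).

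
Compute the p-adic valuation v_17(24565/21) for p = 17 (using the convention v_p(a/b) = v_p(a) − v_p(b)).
v_17(24565/21) = 3

Factor powers of 17 from the numerator and denominator of the reduced fraction: 24565 = 17^3 · 5 and 21 = 17^0 · 21. Apply v_p(a/b) = v_p(a) − v_p(b): v_17(24565/21) = 3 − 0 = 3.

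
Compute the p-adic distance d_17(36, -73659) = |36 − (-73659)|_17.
d_17(36, -73659) = 1/4913

Step 1 — x − y = 36 − (-73659) = 73695. Step 2 — v_17(73695) = 3 (factor: 73695 = (17^3 · 15); the sign does not affect v_p). Step 3 — |x − y|_17 = 17^{-3} = 1/4913.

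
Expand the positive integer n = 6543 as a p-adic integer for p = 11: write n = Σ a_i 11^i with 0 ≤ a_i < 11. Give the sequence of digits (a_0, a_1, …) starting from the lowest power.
(a_0, a_1, …) = (9, 0, 10, 4)

Repeated division by 11 gives the digits low-to-high: 6543 = 9 + 10·11^2 + 4·11^3. Digit sequence: (9, 0, 10, 4).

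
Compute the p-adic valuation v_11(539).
v_11(539) = 1

v_11(n) is the largest exponent k such that 11^k divides n. Factor out: 539 = 11^1 · 49. (Sign doesn't affect v_p.) So v_11(539) = 1.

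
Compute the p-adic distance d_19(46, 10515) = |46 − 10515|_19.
d_19(46, 10515) = 1/361

Step 1 — x − y = 46 − 10515 = -10469. Step 2 — v_19(-10469) = 2 (factor: -10469 = −(19^2 · 29); the sign does not affect v_p). Step 3 — |x − y|_19 = 19^{-2} = 1/361.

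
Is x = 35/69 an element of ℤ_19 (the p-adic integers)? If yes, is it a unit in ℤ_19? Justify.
x ∈ ℤ_19^× (unit); v_19(x) = 0

ℤ_19 = {x ∈ ℚ_19 : v_19(x) ≥ 0} and ℤ_19^× = {x ∈ ℤ_19 : v_19(x) = 0}. Here v_19(35/69) = v_19(num) − v_19(den) = 0; compare against these criteria.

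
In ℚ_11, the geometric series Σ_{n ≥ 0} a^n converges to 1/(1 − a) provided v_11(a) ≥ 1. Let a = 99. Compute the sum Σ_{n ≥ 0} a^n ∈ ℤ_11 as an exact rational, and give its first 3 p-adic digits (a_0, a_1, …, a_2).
Σ a^n = 1/(1 − a) = -1/98;  first 3 digits = (1, 9, 4)

v_11(a) = 1 ≥ 1, so the series converges in ℤ_11 to 1/(1 − a) = 1/(1 − 99) = -1/98. Expand this rational in ℤ_11: compute digits iteratively via d_i = x_i mod 11, x_{i+1} = (x_i − d_i)/11. The first 3 digits are (1, 9, 4).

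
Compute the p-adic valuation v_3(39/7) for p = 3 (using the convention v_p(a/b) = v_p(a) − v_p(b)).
v_3(39/7) = 1

Factor powers of 3 from the numerator and denominator of the reduced fraction: 39 = 3^1 · 13 and 7 = 3^0 · 7. Apply v_p(a/b) = v_p(a) − v_p(b): v_3(39/7) = 1 − 0 = 1.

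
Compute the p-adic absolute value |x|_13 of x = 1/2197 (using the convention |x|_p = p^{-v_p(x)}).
|1/2197|_13 = 2197

Step 1 — compute v_13(x) by factoring powers of 13 out of the numerator and denominator: v_13(1/2197) = -3. Step 2 — apply |x|_p = p^{-v_p(x)} = 13^{3} = 2197.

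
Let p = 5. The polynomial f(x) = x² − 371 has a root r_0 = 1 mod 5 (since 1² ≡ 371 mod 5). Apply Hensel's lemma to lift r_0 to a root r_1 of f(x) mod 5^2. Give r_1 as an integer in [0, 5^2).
r_1 = 11 (mod 25)

Hensel's recurrence: r_{i+1} = r_i − f(r_i)·(f′(r_i))^{-1} mod 5^{i+2}, with f′(x) = 2x. Iterate:
  r_0 = 1 (mod 5)
  r_1 = 11 (mod 25)
Final: r_1 = 11, and one checks f(r_1) ≡ 0 mod 5^2.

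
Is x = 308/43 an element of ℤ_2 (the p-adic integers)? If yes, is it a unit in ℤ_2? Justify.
x ∈ ℤ_2 but not a unit; v_2(x) = 2 > 0

ℤ_2 = {x ∈ ℚ_2 : v_2(x) ≥ 0} and ℤ_2^× = {x ∈ ℤ_2 : v_2(x) = 0}. Here v_2(308/43) = v_2(num) − v_2(den) = 2; compare against these criteria.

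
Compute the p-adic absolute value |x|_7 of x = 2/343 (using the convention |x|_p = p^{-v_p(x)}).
|2/343|_7 = 343

Step 1 — compute v_7(x) by factoring powers of 7 out of the numerator and denominator: v_7(2/343) = -3. Step 2 — apply |x|_p = p^{-v_p(x)} = 7^{3} = 343.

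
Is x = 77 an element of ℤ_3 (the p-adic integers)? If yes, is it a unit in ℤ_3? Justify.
x ∈ ℤ_3^× (unit); v_3(x) = 0

ℤ_3 = {x ∈ ℚ_3 : v_3(x) ≥ 0} and ℤ_3^× = {x ∈ ℤ_3 : v_3(x) = 0}. Here v_3(77) = v_3(num) − v_3(den) = 0; compare against these criteria.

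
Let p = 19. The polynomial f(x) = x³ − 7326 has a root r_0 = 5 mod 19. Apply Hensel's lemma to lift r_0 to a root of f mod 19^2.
r_1 = 24 (mod 361)

Hensel: r_{i+1} = r_i − f(r_i)/f′(r_i) mod 19^{i+2}, where f′(x) = 3x². Iterate:
  r_0 = 5 (mod 19)
  r_1 = 24 (mod 361)
Final: r = 24 with f(r) ≡ 0 mod 19^2.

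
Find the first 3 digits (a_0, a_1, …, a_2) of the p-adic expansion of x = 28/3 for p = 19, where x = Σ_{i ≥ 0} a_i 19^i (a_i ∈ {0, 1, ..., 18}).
(a_0, …, a_2) = (3, 13, 12)

v_19(28/3) = 0 (numerator and denominator both coprime to 19), so x ∈ ℤ_19^×. Compute digits iteratively via a_i = x_i mod 19, x_{i+1} = (x_i − a_i)/19, with x_0 = x:
  x_0 = 28/3;  a_0 = 3;  x_1 = (x_0 − 3)/19 = 1/3
  x_1 = 1/3;  a_1 = 13;  x_2 = (x_1 − 13)/19 = -2/3
  x_2 = -2/3;  a_2 = 12;  x_3 = (x_2 − 12)/19 = -2/3
Digits: (3, 13, 12).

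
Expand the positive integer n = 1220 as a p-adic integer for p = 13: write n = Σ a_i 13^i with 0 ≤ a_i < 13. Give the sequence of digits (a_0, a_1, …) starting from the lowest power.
(a_0, a_1, …) = (11, 2, 7)

Repeated division by 13 gives the digits low-to-high: 1220 = 11 + 2·13^1 + 7·13^2. Digit sequence: (11, 2, 7).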